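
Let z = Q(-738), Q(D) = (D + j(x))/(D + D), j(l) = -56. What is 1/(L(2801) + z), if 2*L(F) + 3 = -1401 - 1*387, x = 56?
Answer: -369/330241 ≈ -0.0011174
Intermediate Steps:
L(F) = -1791/2 (L(F) = -3/2 + (-1401 - 1*387)/2 = -3/2 + (-1401 - 387)/2 = -3/2 + (1/2)*(-1788) = -3/2 - 894 = -1791/2)
Q(D) = (-56 + D)/(2*D) (Q(D) = (D - 56)/(D + D) = (-56 + D)/((2*D)) = (-56 + D)*(1/(2*D)) = (-56 + D)/(2*D))
z = 397/738 (z = (1/2)*(-56 - 738)/(-738) = (1/2)*(-1/738)*(-794) = 397/738 ≈ 0.53794)
1/(L(2801) + z) = 1/(-1791/2 + 397/738) = 1/(-330241/369) = -369/330241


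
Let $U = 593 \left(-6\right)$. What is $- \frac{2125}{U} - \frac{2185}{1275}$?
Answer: $- \frac{337657}{302430} \approx -1.1165$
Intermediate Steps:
$U = -3558$
$- \frac{2125}{U} - \frac{2185}{1275} = - \frac{2125}{-3558} - \frac{2185}{1275} = \left(-2125\right) \left(- \frac{1}{3558}\right) - \frac{437}{255} = \frac{2125}{3558} - \frac{437}{255} = - \frac{337657}{302430}$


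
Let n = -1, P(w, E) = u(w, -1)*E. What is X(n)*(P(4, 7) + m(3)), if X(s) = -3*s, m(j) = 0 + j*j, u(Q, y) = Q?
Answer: 111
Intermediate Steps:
m(j) = j² (m(j) = 0 + j² = j²)
P(w, E) = E*w (P(w, E) = w*E = E*w)
X(n)*(P(4, 7) + m(3)) = (-3*(-1))*(7*4 + 3²) = 3*(28 + 9) = 3*37 = 111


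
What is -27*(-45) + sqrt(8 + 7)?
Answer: 1215 + sqrt(15) ≈ 1218.9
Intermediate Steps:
-27*(-45) + sqrt(8 + 7) = 1215 + sqrt(15)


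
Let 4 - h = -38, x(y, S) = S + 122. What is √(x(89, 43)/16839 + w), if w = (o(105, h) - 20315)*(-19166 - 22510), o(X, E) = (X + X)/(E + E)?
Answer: √26671011836202465/5613 ≈ 29095.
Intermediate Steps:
x(y, S) = 122 + S
h = 42 (h = 4 - 1*(-38) = 4 + 38 = 42)
o(X, E) = X/E (o(X, E) = (2*X)/((2*E)) = (2*X)*(1/(2*E)) = X/E)
w = 846543750 (w = (105/42 - 20315)*(-19166 - 22510) = (105*(1/42) - 20315)*(-41676) = (5/2 - 20315)*(-41676) = -40625/2*(-41676) = 846543750)
√(x(89, 43)/16839 + w) = √((122 + 43)/16839 + 846543750) = √(165*(1/16839) + 846543750) = √(55/5613 + 846543750) = √(4751650068805/5613) = √26671011836202465/5613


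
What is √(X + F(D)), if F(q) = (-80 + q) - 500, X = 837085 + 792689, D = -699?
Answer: √1628495 ≈ 1276.1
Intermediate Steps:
X = 1629774
F(q) = -580 + q
√(X + F(D)) = √(1629774 + (-580 - 699)) = √(1629774 - 1279) = √1628495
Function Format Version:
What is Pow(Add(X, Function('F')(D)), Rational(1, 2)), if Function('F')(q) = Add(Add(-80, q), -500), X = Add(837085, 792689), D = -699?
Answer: Pow(1628495, Rational(1, 2)) ≈ 1276.1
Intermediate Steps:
X = 1629774
Function('F')(q) = Add(-580, q)
Pow(Add(X, Function('F')(D)), Rational(1, 2)) = Pow(Add(1629774, Add(-580, -699)), Rational(1, 2)) = Pow(Add(1629774, -1279), Rational(1, 2)) = Pow(1628495, Rational(1, 2))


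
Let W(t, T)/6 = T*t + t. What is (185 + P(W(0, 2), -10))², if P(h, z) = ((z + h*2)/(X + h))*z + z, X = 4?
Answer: 40000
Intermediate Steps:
W(t, T) = 6*t + 6*T*t (W(t, T) = 6*(T*t + t) = 6*(t + T*t) = 6*t + 6*T*t)
P(h, z) = z + z*(z + 2*h)/(4 + h) (P(h, z) = ((z + h*2)/(4 + h))*z + z = ((z + 2*h)/(4 + h))*z + z = z*(z + 2*h)/(4 + h) + z = z + z*(z + 2*h)/(4 + h))
(185 + P(W(0, 2), -10))² = (185 - 10*(4 - 10 + 3*(6*0*(1 + 2)))/(4 + 6*0*(1 + 2)))² = (185 - 10*(4 - 10 + 3*(6*0*3))/(4 + 6*0*3))² = (185 - 10*(4 - 10 + 3*0)/(4 + 0))² = (185 - 10*(4 - 10 + 0)/4)² = (185 - 10*¼*(-6))² = (185 + 15)² = 200² = 40000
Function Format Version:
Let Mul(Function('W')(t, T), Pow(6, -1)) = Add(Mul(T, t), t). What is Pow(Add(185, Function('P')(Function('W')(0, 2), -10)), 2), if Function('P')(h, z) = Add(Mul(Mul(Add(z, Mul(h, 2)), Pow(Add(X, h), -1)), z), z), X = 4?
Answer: 40000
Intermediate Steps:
Function('W')(t, T) = Add(Mul(6, t), Mul(6, T, t)) (Function('W')(t, T) = Mul(6, Add(Mul(T, t), t)) = Mul(6, Add(t, Mul(T, t))) = Add(Mul(6, t), Mul(6, T, t)))
Function('P')(h, z) = Add(z, Mul(z, Pow(Add(4, h), -1), Add(z, Mul(2, h)))) (Function('P')(h, z) = Add(Mul(Mul(Add(z, Mul(h, 2)), Pow(Add(4, h), -1)), z), z) = Add(Mul(Mul(Add(z, Mul(2, h)), Pow(Add(4, h), -1)), z), z) = Add(Mul(Mul(Pow(Add(4, h), -1), Add(z, Mul(2, h))), z), z) = Add(Mul(z, Pow(Add(4, h), -1), Add(z, Mul(2, h))), z) = Add(z, Mul(z, Pow(Add(4, h), -1), Add(z, Mul(2, h)))))
Pow(Add(185, Function('P')(Function('W')(0, 2), -10)), 2) = Pow(Add(185, Mul(-10, Pow(Add(4, Mul(6, 0, Add(1, 2))), -1), Add(4, -10, Mul(3, Mul(6, 0, Add(1, 2)))))), 2) = Pow(Add(185, Mul(-10, Pow(Add(4, Mul(6, 0, 3)), -1), Add(4, -10, Mul(3, Mul(6, 0, 3))))), 2) = Pow(Add(185, Mul(-10, Pow(Add(4, 0), -1), Add(4, -10, Mul(3, 0)))), 2) = Pow(Add(185, Mul(-10, Pow(4, -1), Add(4, -10, 0))), 2) = Pow(Add(185, Mul(-10, Rational(1, 4), -6)), 2) = Pow(Add(185, 15), 2) = Pow(200, 2) = 40000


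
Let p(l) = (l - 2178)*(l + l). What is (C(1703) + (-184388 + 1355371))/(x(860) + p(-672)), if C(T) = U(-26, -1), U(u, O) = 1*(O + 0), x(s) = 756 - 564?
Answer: 585491/1915296 ≈ 0.30569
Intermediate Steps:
x(s) = 192
U(u, O) = O (U(u, O) = 1*O = O)
p(l) = 2*l*(-2178 + l) (p(l) = (-2178 + l)*(2*l) = 2*l*(-2178 + l))
C(T) = -1
(C(1703) + (-184388 + 1355371))/(x(860) + p(-672)) = (-1 + (-184388 + 1355371))/(192 + 2*(-672)*(-2178 - 672)) = (-1 + 1170983)/(192 + 2*(-672)*(-2850)) = 1170982/(192 + 3830400) = 1170982/3830592 = 1170982*(1/3830592) = 585491/1915296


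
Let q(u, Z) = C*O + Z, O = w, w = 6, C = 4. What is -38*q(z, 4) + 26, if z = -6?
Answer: -1038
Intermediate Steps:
O = 6
q(u, Z) = 24 + Z (q(u, Z) = 4*6 + Z = 24 + Z)
-38*q(z, 4) + 26 = -38*(24 + 4) + 26 = -38*28 + 26 = -1064 + 26 = -1038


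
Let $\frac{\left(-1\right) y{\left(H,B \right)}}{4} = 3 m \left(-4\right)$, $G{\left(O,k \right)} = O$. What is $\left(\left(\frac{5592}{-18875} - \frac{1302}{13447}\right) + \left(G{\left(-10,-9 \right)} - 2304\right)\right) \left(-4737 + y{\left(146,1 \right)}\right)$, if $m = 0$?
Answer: $\frac{397516201460484}{36258875} \approx 1.0963 \cdot 10^{7}$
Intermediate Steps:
$y{\left(H,B \right)} = 0$ ($y{\left(H,B \right)} = - 4 \cdot 3 \cdot 0 \left(-4\right) = - 4 \cdot 0 \left(-4\right) = \left(-4\right) 0 = 0$)
$\left(\left(\frac{5592}{-18875} - \frac{1302}{13447}\right) + \left(G{\left(-10,-9 \right)} - 2304\right)\right) \left(-4737 + y{\left(146,1 \right)}\right) = \left(\left(\frac{5592}{-18875} - \frac{1302}{13447}\right) - 2314\right) \left(-4737 + 0\right) = \left(\left(5592 \left(- \frac{1}{18875}\right) - \frac{186}{1921}\right) - 2314\right) \left(-4737\right) = \left(\left(- \frac{5592}{18875} - \frac{186}{1921}\right) - 2314\right) \left(-4737\right) = \left(- \frac{14252982}{36258875} - 2314\right) \left(-4737\right) = \left(- \frac{83917289732}{36258875}\right) \left(-4737\right) = \frac{397516201460484}{36258875}$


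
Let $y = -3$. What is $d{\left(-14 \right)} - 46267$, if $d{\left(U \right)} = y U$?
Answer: $-46225$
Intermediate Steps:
$d{\left(U \right)} = - 3 U$
$d{\left(-14 \right)} - 46267 = \left(-3\right) \left(-14\right) - 46267 = 42 - 46267 = -46225$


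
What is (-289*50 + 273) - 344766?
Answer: -358943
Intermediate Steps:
(-289*50 + 273) - 344766 = (-14450 + 273) - 344766 = -14177 - 344766 = -358943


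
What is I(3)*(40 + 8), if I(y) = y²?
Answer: 432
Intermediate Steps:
I(3)*(40 + 8) = 3²*(40 + 8) = 9*48 = 432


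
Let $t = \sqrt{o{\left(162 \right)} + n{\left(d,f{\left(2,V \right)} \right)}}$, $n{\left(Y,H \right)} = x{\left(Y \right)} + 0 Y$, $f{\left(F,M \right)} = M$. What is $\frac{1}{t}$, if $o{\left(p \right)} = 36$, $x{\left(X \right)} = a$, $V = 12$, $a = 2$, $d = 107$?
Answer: $\frac{\sqrt{38}}{38} \approx 0.16222$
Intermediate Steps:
$x{\left(X \right)} = 2$
$n{\left(Y,H \right)} = 2$ ($n{\left(Y,H \right)} = 2 + 0 Y = 2 + 0 = 2$)
$t = \sqrt{38}$ ($t = \sqrt{36 + 2} = \sqrt{38} \approx 6.1644$)
$\frac{1}{t} = \frac{1}{\sqrt{38}} = \frac{\sqrt{38}}{38}$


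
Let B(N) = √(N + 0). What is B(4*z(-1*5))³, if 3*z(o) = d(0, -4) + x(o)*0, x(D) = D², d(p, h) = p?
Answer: 0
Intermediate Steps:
z(o) = 0 (z(o) = (0 + o²*0)/3 = (0 + 0)/3 = (⅓)*0 = 0)
B(N) = √N
B(4*z(-1*5))³ = (√(4*0))³ = (√0)³ = 0³ = 0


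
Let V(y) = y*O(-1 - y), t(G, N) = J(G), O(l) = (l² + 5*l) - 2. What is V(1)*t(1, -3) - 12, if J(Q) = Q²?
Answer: -20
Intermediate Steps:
O(l) = -2 + l² + 5*l
t(G, N) = G²
V(y) = y*(-7 + (-1 - y)² - 5*y) (V(y) = y*(-2 + (-1 - y)² + 5*(-1 - y)) = y*(-2 + (-1 - y)² + (-5 - 5*y)) = y*(-7 + (-1 - y)² - 5*y))
V(1)*t(1, -3) - 12 = (1*(-6 + 1² - 3*1))*1² - 12 = (1*(-6 + 1 - 3))*1 - 12 = (1*(-8))*1 - 12 = -8*1 - 12 = -8 - 12 = -20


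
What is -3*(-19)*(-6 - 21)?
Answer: -1539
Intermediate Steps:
-3*(-19)*(-6 - 21) = -(-57)*(-27) = -1*1539 = -1539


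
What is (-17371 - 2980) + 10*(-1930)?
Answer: -39651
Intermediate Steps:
(-17371 - 2980) + 10*(-1930) = -20351 - 19300 = -39651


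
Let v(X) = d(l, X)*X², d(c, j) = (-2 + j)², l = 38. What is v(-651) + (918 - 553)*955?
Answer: 180712909184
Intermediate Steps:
v(X) = X²*(-2 + X)² (v(X) = (-2 + X)²*X² = X²*(-2 + X)²)
v(-651) + (918 - 553)*955 = (-651)²*(-2 - 651)² + (918 - 553)*955 = 423801*(-653)² + 365*955 = 423801*426409 + 348575 = 180712560609 + 348575 = 180712909184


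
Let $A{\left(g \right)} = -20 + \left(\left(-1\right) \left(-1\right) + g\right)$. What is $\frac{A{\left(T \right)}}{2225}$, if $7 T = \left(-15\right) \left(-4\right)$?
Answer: $- \frac{73}{15575} \approx -0.004687$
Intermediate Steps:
$T = \frac{60}{7}$ ($T = \frac{\left(-15\right) \left(-4\right)}{7} = \frac{1}{7} \cdot 60 = \frac{60}{7} \approx 8.5714$)
$A{\left(g \right)} = -19 + g$ ($A{\left(g \right)} = -20 + \left(1 + g\right) = -19 + g$)
$\frac{A{\left(T \right)}}{2225} = \frac{-19 + \frac{60}{7}}{2225} = \left(- \frac{73}{7}\right) \frac{1}{2225} = - \frac{73}{15575}$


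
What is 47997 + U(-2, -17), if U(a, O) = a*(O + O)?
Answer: 48065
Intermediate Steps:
U(a, O) = 2*O*a (U(a, O) = a*(2*O) = 2*O*a)
47997 + U(-2, -17) = 47997 + 2*(-17)*(-2) = 47997 + 68 = 48065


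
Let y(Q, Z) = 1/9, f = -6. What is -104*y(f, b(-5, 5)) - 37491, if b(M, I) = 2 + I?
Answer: -337523/9 ≈ -37503.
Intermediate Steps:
y(Q, Z) = ⅑
-104*y(f, b(-5, 5)) - 37491 = -104*⅑ - 37491 = -104/9 - 37491 = -337523/9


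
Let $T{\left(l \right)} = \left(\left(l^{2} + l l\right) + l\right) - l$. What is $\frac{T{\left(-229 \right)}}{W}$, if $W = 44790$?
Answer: $\frac{52441}{22395} \approx 2.3416$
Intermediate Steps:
$T{\left(l \right)} = 2 l^{2}$ ($T{\left(l \right)} = \left(\left(l^{2} + l^{2}\right) + l\right) - l = \left(2 l^{2} + l\right) - l = \left(l + 2 l^{2}\right) - l = 2 l^{2}$)
$\frac{T{\left(-229 \right)}}{W} = \frac{2 \left(-229\right)^{2}}{44790} = 2 \cdot 52441 \cdot \frac{1}{44790} = 104882 \cdot \frac{1}{44790} = \frac{52441}{22395}$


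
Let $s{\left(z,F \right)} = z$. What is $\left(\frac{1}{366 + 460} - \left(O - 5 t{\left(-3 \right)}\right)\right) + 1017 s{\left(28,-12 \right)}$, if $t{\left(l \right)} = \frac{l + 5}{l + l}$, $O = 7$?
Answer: $\frac{70542055}{2478} \approx 28467.0$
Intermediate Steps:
$t{\left(l \right)} = \frac{5 + l}{2 l}$
$\left(\frac{1}{366 + 460} - \left(O - 5 t{\left(-3 \right)}\right)\right) + 1017 s{\left(28,-12 \right)} = \left(\frac{1}{366 + 460} - \left(7 - 5 \frac{5 - 3}{2 \left(-3\right)}\right)\right) + 1017 \cdot 28 = \left(\frac{1}{826} - \left(7 - 5 \cdot \frac{1}{2} \left(- \frac{1}{3}\right) 2\right)\right) + 28476 = \left(\frac{1}{826} - \left(7 - - \frac{5}{3}\right)\right) + 28476 = \left(\frac{1}{826} - \left(7 + \frac{5}{3}\right)\right) + 28476 = \left(\frac{1}{826} - \frac{26}{3}\right) + 28476 = - \frac{21473}{2478} + 28476 = \frac{70542055}{2478}$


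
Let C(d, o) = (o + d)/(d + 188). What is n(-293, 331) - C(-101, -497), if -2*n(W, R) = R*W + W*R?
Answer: 8438119/87 ≈ 96990.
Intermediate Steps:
C(d, o) = (d + o)/(188 + d)
n(W, R) = -R*W (n(W, R) = -(R*W + W*R)/2 = -(R*W + R*W)/2 = -R*W)
n(-293, 331) - C(-101, -497) = -1*331*(-293) - (-101 - 497)/(188 - 101) = 96983 - (-598)/87 = 96983 - 1*(-598/87) = 96983 + 598/87 = 8438119/87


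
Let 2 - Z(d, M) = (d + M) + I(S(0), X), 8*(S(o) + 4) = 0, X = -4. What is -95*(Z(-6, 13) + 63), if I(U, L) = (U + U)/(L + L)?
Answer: -5415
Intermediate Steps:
S(o) = -4 (S(o) = -4 + (1/8)*0 = -4 + 0 = -4)
I(U, L) = U/L (I(U, L) = (2*U)/((2*L)) = (2*U)*(1/(2*L)) = U/L)
Z(d, M) = 1 - M - d (Z(d, M) = 2 - ((d + M) - 4/(-4)) = 2 - ((M + d) - 4*(-1/4)) = 2 - ((M + d) + 1) = 2 - (1 + M + d) = 2 + (-1 - M - d) = 1 - M - d)
-95*(Z(-6, 13) + 63) = -95*((1 - 1*13 - 1*(-6)) + 63) = -95*((1 - 13 + 6) + 63) = -95*(-6 + 63) = -95*57 = -5415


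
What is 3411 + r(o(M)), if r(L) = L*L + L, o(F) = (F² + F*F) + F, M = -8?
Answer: 17931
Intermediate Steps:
o(F) = F + 2*F² (o(F) = (F² + F²) + F = 2*F² + F = F + 2*F²)
r(L) = L + L² (r(L) = L² + L = L + L²)
3411 + r(o(M)) = 3411 + (-8*(1 + 2*(-8)))*(1 - 8*(1 + 2*(-8))) = 3411 + (-8*(1 - 16))*(1 - 8*(1 - 16)) = 3411 + (-8*(-15))*(1 - 8*(-15)) = 3411 + 120*(1 + 120) = 3411 + 120*121 = 3411 + 14520 = 17931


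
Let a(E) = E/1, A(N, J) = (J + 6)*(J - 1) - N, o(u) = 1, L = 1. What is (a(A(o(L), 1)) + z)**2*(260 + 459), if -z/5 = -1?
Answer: 11504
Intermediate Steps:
A(N, J) = -N + (-1 + J)*(6 + J) (A(N, J) = (6 + J)*(-1 + J) - N = (-1 + J)*(6 + J) - N = -N + (-1 + J)*(6 + J))
a(E) = E (a(E) = E*1 = E)
z = 5 (z = -5*(-1) = 5)
(a(A(o(L), 1)) + z)**2*(260 + 459) = ((-6 + 1**2 - 1*1 + 5*1) + 5)**2*(260 + 459) = ((-6 + 1 - 1 + 5) + 5)**2*719 = (-1 + 5)**2*719 = 4**2*719 = 16*719 = 11504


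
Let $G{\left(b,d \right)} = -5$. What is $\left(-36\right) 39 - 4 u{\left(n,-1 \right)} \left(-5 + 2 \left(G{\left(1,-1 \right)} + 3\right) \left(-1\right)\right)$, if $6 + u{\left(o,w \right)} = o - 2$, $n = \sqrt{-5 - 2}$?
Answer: $44928 - 5616 i \sqrt{7} \approx 44928.0 - 14859.0 i$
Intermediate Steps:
$n = i \sqrt{7}$ ($n = \sqrt{-7} = i \sqrt{7} \approx 2.6458 i$)
$u{\left(o,w \right)} = -8 + o$ ($u{\left(o,w \right)} = -6 + \left(o - 2\right) = -6 + \left(-2 + o\right) = -8 + o$)
$\left(-36\right) 39 - 4 u{\left(n,-1 \right)} \left(-5 + 2 \left(G{\left(1,-1 \right)} + 3\right) \left(-1\right)\right) = \left(-36\right) 39 - 4 \left(-8 + i \sqrt{7}\right) \left(-5 + 2 \left(-5 + 3\right) \left(-1\right)\right) = - 1404 \left(32 - 4 i \sqrt{7}\right) \left(-5 + 2 \left(\left(-2\right) \left(-1\right)\right)\right) = - 1404 \left(32 - 4 i \sqrt{7}\right) \left(-5 + 2 \cdot 2\right) = - 1404 \left(32 - 4 i \sqrt{7}\right) \left(-5 + 4\right) = - 1404 \left(32 - 4 i \sqrt{7}\right) \left(-1\right) = - 1404 \left(-32 + 4 i \sqrt{7}\right) = 44928 - 5616 i \sqrt{7}$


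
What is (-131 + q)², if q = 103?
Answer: 784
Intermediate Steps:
(-131 + q)² = (-131 + 103)² = (-28)² = 784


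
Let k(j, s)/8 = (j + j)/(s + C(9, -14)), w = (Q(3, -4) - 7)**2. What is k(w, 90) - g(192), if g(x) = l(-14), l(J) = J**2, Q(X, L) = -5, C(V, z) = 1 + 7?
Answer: -8452/49 ≈ -172.49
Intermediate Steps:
C(V, z) = 8
w = 144 (w = (-5 - 7)**2 = (-12)**2 = 144)
g(x) = 196 (g(x) = (-14)**2 = 196)
k(j, s) = 16*j/(8 + s) (k(j, s) = 8*((j + j)/(s + 8)) = 8*((2*j)/(8 + s)) = 8*(2*j/(8 + s)) = 16*j/(8 + s))
k(w, 90) - g(192) = 16*144/(8 + 90) - 1*196 = 16*144/98 - 196 = 16*144*(1/98) - 196 = 1152/49 - 196 = -8452/49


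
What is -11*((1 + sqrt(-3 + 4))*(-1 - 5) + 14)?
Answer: -22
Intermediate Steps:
-11*((1 + sqrt(-3 + 4))*(-1 - 5) + 14) = -11*((1 + sqrt(1))*(-6) + 14) = -11*((1 + 1)*(-6) + 14) = -11*(2*(-6) + 14) = -11*(-12 + 14) = -11*2 = -22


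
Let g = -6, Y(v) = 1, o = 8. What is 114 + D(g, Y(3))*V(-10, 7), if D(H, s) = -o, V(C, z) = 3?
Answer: 90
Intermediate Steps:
D(H, s) = -8 (D(H, s) = -1*8 = -8)
114 + D(g, Y(3))*V(-10, 7) = 114 - 8*3 = 114 - 24 = 90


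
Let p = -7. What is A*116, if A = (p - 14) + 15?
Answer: -696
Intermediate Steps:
A = -6 (A = (-7 - 14) + 15 = -21 + 15 = -6)
A*116 = -6*116 = -696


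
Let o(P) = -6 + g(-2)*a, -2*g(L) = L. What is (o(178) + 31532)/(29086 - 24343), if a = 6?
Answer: 31532/4743 ≈ 6.6481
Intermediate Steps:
g(L) = -L/2
o(P) = 0 (o(P) = -6 - 1/2*(-2)*6 = -6 + 1*6 = -6 + 6 = 0)
(o(178) + 31532)/(29086 - 24343) = (0 + 31532)/(29086 - 24343) = 31532/4743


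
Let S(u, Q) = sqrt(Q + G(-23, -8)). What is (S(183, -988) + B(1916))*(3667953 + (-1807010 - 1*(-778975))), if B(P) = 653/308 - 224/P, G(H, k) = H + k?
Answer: 390099362901/73766 + 2639918*I*sqrt(1019) ≈ 5.2883e+6 + 8.4271e+7*I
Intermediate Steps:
S(u, Q) = sqrt(-31 + Q) (S(u, Q) = sqrt(Q + (-23 - 8)) = sqrt(Q - 31) = sqrt(-31 + Q))
B(P) = 653/308 - 224/P (B(P) = 653*(1/308) - 224/P = 653/308 - 224/P)
(S(183, -988) + B(1916))*(3667953 + (-1807010 - 1*(-778975))) = (sqrt(-31 - 988) + (653/308 - 224/1916))*(3667953 + (-1807010 - 1*(-778975))) = (sqrt(-1019) + (653/308 - 224*1/1916))*(3667953 + (-1807010 + 778975)) = (I*sqrt(1019) + (653/308 - 56/479))*(3667953 - 1028035) = (I*sqrt(1019) + 295539/147532)*2639918 = (295539/147532 + I*sqrt(1019))*2639918 = 390099362901/73766 + 2639918*I*sqrt(1019)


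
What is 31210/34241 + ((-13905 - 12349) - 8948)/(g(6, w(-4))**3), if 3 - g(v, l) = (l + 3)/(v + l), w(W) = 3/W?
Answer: -68875601701/33282252 ≈ -2069.4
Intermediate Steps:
g(v, l) = 3 - (3 + l)/(l + v) (g(v, l) = 3 - (l + 3)/(v + l) = 3 - (3 + l)/(l + v))
31210/34241 + ((-13905 - 12349) - 8948)/(g(6, w(-4))**3) = 31210/34241 + ((-13905 - 12349) - 8948)/(((-3 + 2*(3/(-4)) + 3*6)/(3/(-4) + 6))**3) = 31210*(1/34241) + (-26254 - 8948)/(((-3 + 2*(3*(-1/4)) + 18)/(3*(-1/4) + 6))**3) = 31210/34241 - 35202*(-3/4 + 6)**3/(-3 + 2*(-3/4) + 18)**3 = 31210/34241 - 35202*9261/(64*(-3 - 3/2 + 18)**3) = 31210/34241 - 35202/(((4/21)*(27/2))**3) = 31210/34241 - 35202/((18/7)**3) = 31210/34241 - 35202/5832/343 = 31210/34241 - 35202*343/5832 = 31210/34241 - 2012381/972 = -68875601701/33282252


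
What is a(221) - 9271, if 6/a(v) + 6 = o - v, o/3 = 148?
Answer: -2011801/217 ≈ -9271.0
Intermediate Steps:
o = 444 (o = 3*148 = 444)
a(v) = 6/(438 - v) (a(v) = 6/(-6 + (444 - v)) = 6/(438 - v))
a(221) - 9271 = -6/(-438 + 221) - 9271 = -6/(-217) - 9271 = -6*(-1/217) - 9271 = 6/217 - 9271 = -2011801/217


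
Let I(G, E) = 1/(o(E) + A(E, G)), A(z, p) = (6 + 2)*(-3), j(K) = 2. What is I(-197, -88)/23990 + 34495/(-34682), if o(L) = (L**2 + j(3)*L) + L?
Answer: -3085050649059/3101774959040 ≈ -0.99461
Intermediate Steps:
A(z, p) = -24 (A(z, p) = 8*(-3) = -24)
o(L) = L**2 + 3*L (o(L) = (L**2 + 2*L) + L = L**2 + 3*L)
I(G, E) = 1/(-24 + E*(3 + E)) (I(G, E) = 1/(E*(3 + E) - 24) = 1/(-24 + E*(3 + E)))
I(-197, -88)/23990 + 34495/(-34682) = 1/(-24 - 88*(3 - 88)*23990) + 34495/(-34682) = (1/23990)/(-24 - 88*(-85)) + 34495*(-1/34682) = (1/23990)/(-24 + 7480) - 34495/34682 = (1/23990)/7456 - 34495/34682 = (1/7456)*(1/23990) - 34495/34682 = 1/178869440 - 34495/34682 = -3085050649059/3101774959040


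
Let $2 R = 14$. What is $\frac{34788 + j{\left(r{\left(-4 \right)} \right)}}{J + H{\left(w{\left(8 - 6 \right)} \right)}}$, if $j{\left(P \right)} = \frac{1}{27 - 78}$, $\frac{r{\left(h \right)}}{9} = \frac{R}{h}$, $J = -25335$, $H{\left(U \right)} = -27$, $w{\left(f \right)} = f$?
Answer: $- \frac{1774187}{1293462} \approx -1.3717$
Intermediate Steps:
$R = 7$ ($R = \frac{1}{2} \cdot 14 = 7$)
$r{\left(h \right)} = \frac{63}{h}$ ($r{\left(h \right)} = 9 \frac{7}{h} = \frac{63}{h}$)
$j{\left(P \right)} = - \frac{1}{51}$ ($j{\left(P \right)} = \frac{1}{-51} = - \frac{1}{51}$)
$\frac{34788 + j{\left(r{\left(-4 \right)} \right)}}{J + H{\left(w{\left(8 - 6 \right)} \right)}} = \frac{34788 - \frac{1}{51}}{-25335 - 27} = \frac{1774187}{51 \left(-25362\right)} = \frac{1774187}{51} \left(- \frac{1}{25362}\right) = - \frac{1774187}{1293462}$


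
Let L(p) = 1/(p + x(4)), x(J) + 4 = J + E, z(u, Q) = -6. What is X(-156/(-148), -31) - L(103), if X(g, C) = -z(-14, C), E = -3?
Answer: 599/100 ≈ 5.9900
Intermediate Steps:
x(J) = -7 + J (x(J) = -4 + (J - 3) = -4 + (-3 + J) = -7 + J)
L(p) = 1/(-3 + p) (L(p) = 1/(p + (-7 + 4)) = 1/(p - 3) = 1/(-3 + p))
X(g, C) = 6 (X(g, C) = -1*(-6) = 6)
X(-156/(-148), -31) - L(103) = 6 - 1/(-3 + 103) = 6 - 1/100 = 599/100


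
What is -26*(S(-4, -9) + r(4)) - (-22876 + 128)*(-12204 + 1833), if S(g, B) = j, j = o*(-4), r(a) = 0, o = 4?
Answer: -235919092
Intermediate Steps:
j = -16 (j = 4*(-4) = -16)
S(g, B) = -16
-26*(S(-4, -9) + r(4)) - (-22876 + 128)*(-12204 + 1833) = -26*(-16 + 0) - (-22876 + 128)*(-12204 + 1833) = -26*(-16) - (-22748)*(-10371) = 416 - 1*235919508 = 416 - 235919508 = -235919092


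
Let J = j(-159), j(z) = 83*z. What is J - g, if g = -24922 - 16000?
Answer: 27725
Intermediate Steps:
J = -13197 (J = 83*(-159) = -13197)
g = -40922
J - g = -13197 - 1*(-40922) = -13197 + 40922 = 27725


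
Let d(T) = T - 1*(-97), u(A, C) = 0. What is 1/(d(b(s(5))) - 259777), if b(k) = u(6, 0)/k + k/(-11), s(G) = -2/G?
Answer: -55/14282398 ≈ -3.8509e-6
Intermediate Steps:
b(k) = -k/11 (b(k) = 0/k + k/(-11) = 0 + k*(-1/11) = 0 - k/11 = -k/11)
d(T) = 97 + T (d(T) = T + 97 = 97 + T)
1/(d(b(s(5))) - 259777) = 1/((97 - (-2)/(11*5)) - 259777) = 1/((97 - 1/11*(-⅖)) - 259777) = 1/((97 + 2/55) - 259777) = 1/(5337/55 - 259777) = 1/(-14282398/55) = -55/14282398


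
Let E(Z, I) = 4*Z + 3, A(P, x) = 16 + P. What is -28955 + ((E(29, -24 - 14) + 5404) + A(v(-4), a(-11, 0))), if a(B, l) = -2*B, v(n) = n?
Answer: -23420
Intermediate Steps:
E(Z, I) = 3 + 4*Z
-28955 + ((E(29, -24 - 14) + 5404) + A(v(-4), a(-11, 0))) = -28955 + (((3 + 4*29) + 5404) + (16 - 4)) = -28955 + (((3 + 116) + 5404) + 12) = -28955 + ((119 + 5404) + 12) = -28955 + (5523 + 12) = -28955 + 5535 = -23420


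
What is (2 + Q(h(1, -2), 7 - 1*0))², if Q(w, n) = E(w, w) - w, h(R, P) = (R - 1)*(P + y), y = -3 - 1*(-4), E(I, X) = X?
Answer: 4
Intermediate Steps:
y = 1 (y = -3 + 4 = 1)
h(R, P) = (1 + P)*(-1 + R) (h(R, P) = (R - 1)*(P + 1) = (-1 + R)*(1 + P) = (1 + P)*(-1 + R))
Q(w, n) = 0 (Q(w, n) = w - w = 0)
(2 + Q(h(1, -2), 7 - 1*0))² = (2 + 0)² = 2² = 4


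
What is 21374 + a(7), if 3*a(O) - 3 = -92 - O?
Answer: 21342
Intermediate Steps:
a(O) = -89/3 - O/3 (a(O) = 1 + (-92 - O)/3 = 1 + (-92/3 - O/3) = -89/3 - O/3)
21374 + a(7) = 21374 + (-89/3 - 1/3*7) = 21374 + (-89/3 - 7/3) = 21374 - 32 = 21342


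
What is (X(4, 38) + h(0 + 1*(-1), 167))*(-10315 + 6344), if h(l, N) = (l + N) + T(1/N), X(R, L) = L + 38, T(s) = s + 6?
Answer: -164466907/167 ≈ -9.8483e+5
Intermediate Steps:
T(s) = 6 + s
X(R, L) = 38 + L
h(l, N) = 6 + N + l + 1/N (h(l, N) = (l + N) + (6 + 1/N) = (N + l) + (6 + 1/N) = 6 + N + l + 1/N)
(X(4, 38) + h(0 + 1*(-1), 167))*(-10315 + 6344) = ((38 + 38) + (6 + 167 + (0 + 1*(-1)) + 1/167))*(-10315 + 6344) = (76 + (6 + 167 + (0 - 1) + 1/167))*(-3971) = (76 + (6 + 167 - 1 + 1/167))*(-3971) = (76 + 28725/167)*(-3971) = (41417/167)*(-3971) = -164466907/167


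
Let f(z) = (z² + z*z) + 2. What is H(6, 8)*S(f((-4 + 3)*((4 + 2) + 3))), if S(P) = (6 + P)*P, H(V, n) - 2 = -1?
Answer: 27880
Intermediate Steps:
H(V, n) = 1 (H(V, n) = 2 - 1 = 1)
f(z) = 2 + 2*z² (f(z) = (z² + z²) + 2 = 2*z² + 2 = 2 + 2*z²)
S(P) = P*(6 + P)
H(6, 8)*S(f((-4 + 3)*((4 + 2) + 3))) = 1*((2 + 2*((-4 + 3)*((4 + 2) + 3))²)*(6 + (2 + 2*((-4 + 3)*((4 + 2) + 3))²))) = 1*((2 + 2*(-(6 + 3))²)*(6 + (2 + 2*(-(6 + 3))²))) = 1*((2 + 2*(-1*9)²)*(6 + (2 + 2*(-1*9)²))) = 1*((2 + 2*(-9)²)*(6 + (2 + 2*(-9)²))) = 1*((2 + 2*81)*(6 + (2 + 2*81))) = 1*((2 + 162)*(6 + (2 + 162))) = 1*(164*(6 + 164)) = 1*(164*170) = 1*27880 = 27880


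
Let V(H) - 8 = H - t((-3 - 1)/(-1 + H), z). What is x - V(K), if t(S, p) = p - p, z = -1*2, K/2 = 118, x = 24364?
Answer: 24120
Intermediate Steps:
K = 236 (K = 2*118 = 236)
z = -2
t(S, p) = 0
V(H) = 8 + H (V(H) = 8 + (H - 1*0) = 8 + (H + 0) = 8 + H)
x - V(K) = 24364 - (8 + 236) = 24364 - 1*244 = 24364 - 244 = 24120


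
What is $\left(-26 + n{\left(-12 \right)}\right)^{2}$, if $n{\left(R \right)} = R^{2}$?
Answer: $13924$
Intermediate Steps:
$\left(-26 + n{\left(-12 \right)}\right)^{2} = \left(-26 + \left(-12\right)^{2}\right)^{2} = \left(-26 + 144\right)^{2} = 118^{2} = 13924$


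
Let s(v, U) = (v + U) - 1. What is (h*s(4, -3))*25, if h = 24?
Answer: 0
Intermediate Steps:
s(v, U) = -1 + U + v (s(v, U) = (U + v) - 1 = -1 + U + v)
(h*s(4, -3))*25 = (24*(-1 - 3 + 4))*25 = (24*0)*25 = 0*25 = 0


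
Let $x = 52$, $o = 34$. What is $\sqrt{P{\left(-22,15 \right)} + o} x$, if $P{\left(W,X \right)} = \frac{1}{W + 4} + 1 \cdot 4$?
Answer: $\frac{26 \sqrt{1366}}{3} \approx 320.31$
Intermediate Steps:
$P{\left(W,X \right)} = 4 + \frac{1}{4 + W}$ ($P{\left(W,X \right)} = \frac{1}{4 + W} + 4 = 4 + \frac{1}{4 + W}$)
$\sqrt{P{\left(-22,15 \right)} + o} x = \sqrt{\frac{17 + 4 \left(-22\right)}{4 - 22} + 34} \cdot 52 = \sqrt{\frac{17 - 88}{-18} + 34} \cdot 52 = \sqrt{\left(- \frac{1}{18}\right) \left(-71\right) + 34} \cdot 52 = \sqrt{\frac{71}{18} + 34} \cdot 52 = \sqrt{\frac{683}{18}} \cdot 52 = \frac{\sqrt{1366}}{6} \cdot 52 = \frac{26 \sqrt{1366}}{3}$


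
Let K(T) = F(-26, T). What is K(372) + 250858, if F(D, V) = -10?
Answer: 250848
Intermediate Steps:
K(T) = -10
K(372) + 250858 = -10 + 250858 = 250848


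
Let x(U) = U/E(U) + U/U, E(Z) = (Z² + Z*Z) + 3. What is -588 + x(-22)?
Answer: -569999/971 ≈ -587.02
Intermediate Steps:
E(Z) = 3 + 2*Z² (E(Z) = (Z² + Z²) + 3 = 2*Z² + 3 = 3 + 2*Z²)
x(U) = 1 + U/(3 + 2*U²) (x(U) = U/(3 + 2*U²) + U/U = U/(3 + 2*U²) + 1 = 1 + U/(3 + 2*U²))
-588 + x(-22) = -588 + (3 - 22 + 2*(-22)²)/(3 + 2*(-22)²) = -588 + (3 - 22 + 2*484)/(3 + 2*484) = -588 + (3 - 22 + 968)/(3 + 968) = -588 + 949/971 = -569999/971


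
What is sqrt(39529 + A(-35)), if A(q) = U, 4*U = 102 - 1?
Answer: sqrt(158217)/2 ≈ 198.88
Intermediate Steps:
U = 101/4 (U = (102 - 1)/4 = (1/4)*101 = 101/4 ≈ 25.250)
A(q) = 101/4
sqrt(39529 + A(-35)) = sqrt(39529 + 101/4) = sqrt(158217/4) = sqrt(158217)/2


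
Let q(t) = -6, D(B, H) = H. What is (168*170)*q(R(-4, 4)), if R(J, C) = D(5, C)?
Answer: -171360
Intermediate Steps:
R(J, C) = C
(168*170)*q(R(-4, 4)) = (168*170)*(-6) = 28560*(-6) = -171360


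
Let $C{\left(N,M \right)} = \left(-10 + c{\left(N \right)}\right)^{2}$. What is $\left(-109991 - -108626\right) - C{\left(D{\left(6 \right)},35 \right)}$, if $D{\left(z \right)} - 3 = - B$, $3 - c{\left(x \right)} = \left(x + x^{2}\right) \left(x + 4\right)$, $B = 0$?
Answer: $-9646$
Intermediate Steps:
$c{\left(x \right)} = 3 - \left(4 + x\right) \left(x + x^{2}\right)$ ($c{\left(x \right)} = 3 - \left(x + x^{2}\right) \left(x + 4\right) = 3 - \left(x + x^{2}\right) \left(4 + x\right) = 3 - \left(4 + x\right) \left(x + x^{2}\right)$)
$D{\left(z \right)} = 3$ ($D{\left(z \right)} = 3 - 0 = 3 + 0 = 3$)
$C{\left(N,M \right)} = \left(-7 - N^{3} - 5 N^{2} - 4 N\right)^{2}$ ($C{\left(N,M \right)} = \left(-10 - \left(-3 + N^{3} + 4 N + 5 N^{2}\right)\right)^{2} = \left(-7 - N^{3} - 5 N^{2} - 4 N\right)^{2}$)
$\left(-109991 - -108626\right) - C{\left(D{\left(6 \right)},35 \right)} = \left(-109991 - -108626\right) - \left(7 + 3^{3} + 4 \cdot 3 + 5 \cdot 3^{2}\right)^{2} = \left(-109991 + 108626\right) - \left(7 + 27 + 12 + 5 \cdot 9\right)^{2} = -1365 - \left(7 + 27 + 12 + 45\right)^{2} = -1365 - 91^{2} = -1365 - 8281 = -9646$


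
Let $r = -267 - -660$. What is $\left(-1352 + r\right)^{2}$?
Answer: $919681$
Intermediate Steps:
$r = 393$ ($r = -267 + 660 = 393$)
$\left(-1352 + r\right)^{2} = \left(-1352 + 393\right)^{2} = \left(-959\right)^{2} = 919681$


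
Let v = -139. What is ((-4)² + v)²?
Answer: 15129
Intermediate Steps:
((-4)² + v)² = ((-4)² - 139)² = (16 - 139)² = (-123)² = 15129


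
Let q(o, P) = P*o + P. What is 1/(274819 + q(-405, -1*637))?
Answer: 1/532167 ≈ 1.8791e-6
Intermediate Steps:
q(o, P) = P + P*o
1/(274819 + q(-405, -1*637)) = 1/(274819 + (-1*637)*(1 - 405)) = 1/(274819 - 637*(-404)) = 1/(274819 + 257348) = 1/532167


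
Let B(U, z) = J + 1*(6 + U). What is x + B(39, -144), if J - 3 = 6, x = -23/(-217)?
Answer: 11741/217 ≈ 54.106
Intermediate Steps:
x = 23/217 (x = -23*(-1/217) = 23/217 ≈ 0.10599)
J = 9 (J = 3 + 6 = 9)
B(U, z) = 15 + U (B(U, z) = 9 + 1*(6 + U) = 9 + (6 + U) = 15 + U)
x + B(39, -144) = 23/217 + (15 + 39) = 23/217 + 54 = 11741/217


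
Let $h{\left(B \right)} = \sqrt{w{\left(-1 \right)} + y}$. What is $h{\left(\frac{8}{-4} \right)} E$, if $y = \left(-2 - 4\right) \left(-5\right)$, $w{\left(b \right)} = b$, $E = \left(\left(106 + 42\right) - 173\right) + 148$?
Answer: $123 \sqrt{29} \approx 662.38$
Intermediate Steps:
$E = 123$ ($E = \left(148 - 173\right) + 148 = -25 + 148 = 123$)
$y = 30$ ($y = \left(-6\right) \left(-5\right) = 30$)
$h{\left(B \right)} = \sqrt{29}$ ($h{\left(B \right)} = \sqrt{-1 + 30} = \sqrt{29}$)
$h{\left(\frac{8}{-4} \right)} E = \sqrt{29} \cdot 123 = 123 \sqrt{29}$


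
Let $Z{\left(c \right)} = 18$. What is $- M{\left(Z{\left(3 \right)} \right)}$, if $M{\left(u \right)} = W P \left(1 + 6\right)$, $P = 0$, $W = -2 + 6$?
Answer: $0$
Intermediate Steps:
$W = 4$
$M{\left(u \right)} = 0$ ($M{\left(u \right)} = 4 \cdot 0 \left(1 + 6\right) = 0 \cdot 7 = 0$)
$- M{\left(Z{\left(3 \right)} \right)} = \left(-1\right) 0 = 0$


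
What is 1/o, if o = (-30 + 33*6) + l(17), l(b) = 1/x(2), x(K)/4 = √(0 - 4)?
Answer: 10752/1806337 + 8*I/1806337 ≈ 0.0059524 + 4.4289e-6*I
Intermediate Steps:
x(K) = 8*I (x(K) = 4*√(0 - 4) = 4*√(-4) = 4*(2*I) = 8*I)
l(b) = -I/8 (l(b) = 1/(8*I) = -I/8)
o = 168 - I/8 (o = (-30 + 33*6) - I/8 = (-30 + 198) - I/8 = 168 - I/8 ≈ 168.0 - 0.125*I)
1/o = 1/(168 - I/8) = 64*(168 + I/8)/1806337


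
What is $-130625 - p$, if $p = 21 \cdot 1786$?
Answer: $-168131$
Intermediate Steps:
$p = 37506$
$-130625 - p = -130625 - 37506 = -168131$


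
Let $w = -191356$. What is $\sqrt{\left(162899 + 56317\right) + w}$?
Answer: $2 \sqrt{6965} \approx 166.91$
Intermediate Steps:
$\sqrt{\left(162899 + 56317\right) + w} = \sqrt{\left(162899 + 56317\right) - 191356} = \sqrt{219216 - 191356} = \sqrt{27860} = 2 \sqrt{6965}$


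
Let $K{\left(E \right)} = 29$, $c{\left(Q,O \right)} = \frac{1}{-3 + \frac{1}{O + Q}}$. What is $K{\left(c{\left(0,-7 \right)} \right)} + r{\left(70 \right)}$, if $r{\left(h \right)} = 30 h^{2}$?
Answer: $147029$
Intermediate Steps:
$K{\left(c{\left(0,-7 \right)} \right)} + r{\left(70 \right)} = 29 + 30 \cdot 70^{2} = 29 + 30 \cdot 4900 = 29 + 147000 = 147029$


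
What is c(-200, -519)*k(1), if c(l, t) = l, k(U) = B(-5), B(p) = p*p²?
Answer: 25000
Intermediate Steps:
B(p) = p³
k(U) = -125 (k(U) = (-5)³ = -125)
c(-200, -519)*k(1) = -200*(-125) = 25000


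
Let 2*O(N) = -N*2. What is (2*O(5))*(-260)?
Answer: 2600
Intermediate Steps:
O(N) = -N (O(N) = (-N*2)/2 = (-2*N)/2 = -N)
(2*O(5))*(-260) = (2*(-1*5))*(-260) = (2*(-5))*(-260) = -10*(-260) = 2600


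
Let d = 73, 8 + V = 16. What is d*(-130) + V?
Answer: -9482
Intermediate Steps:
V = 8 (V = -8 + 16 = 8)
d*(-130) + V = 73*(-130) + 8 = -9490 + 8 = -9482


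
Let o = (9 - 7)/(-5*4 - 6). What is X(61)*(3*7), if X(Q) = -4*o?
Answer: 84/13 ≈ 6.4615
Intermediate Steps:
o = -1/13 (o = 2/(-20 - 6) = 2/(-26) = 2*(-1/26) = -1/13 ≈ -0.076923)
X(Q) = 4/13 (X(Q) = -4*(-1/13) = 4/13)
X(61)*(3*7) = 4*(3*7)/13 = (4/13)*21 = 84/13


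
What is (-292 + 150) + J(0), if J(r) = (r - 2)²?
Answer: -138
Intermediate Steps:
J(r) = (-2 + r)²
(-292 + 150) + J(0) = (-292 + 150) + (-2 + 0)² = -142 + (-2)² = -142 + 4 = -138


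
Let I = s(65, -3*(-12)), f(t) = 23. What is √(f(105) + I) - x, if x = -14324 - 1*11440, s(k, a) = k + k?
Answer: 25764 + 3*√17 ≈ 25776.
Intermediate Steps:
s(k, a) = 2*k
I = 130 (I = 2*65 = 130)
x = -25764 (x = -14324 - 11440 = -25764)
√(f(105) + I) - x = √(23 + 130) - 1*(-25764) = √153 + 25764 = 3*√17 + 25764 = 25764 + 3*√17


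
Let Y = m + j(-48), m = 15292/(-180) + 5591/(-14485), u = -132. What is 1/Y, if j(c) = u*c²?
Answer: -26073/7931754454 ≈ -3.2872e-6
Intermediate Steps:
j(c) = -132*c²
m = -2225110/26073 (m = 15292*(-1/180) + 5591*(-1/14485) = -3823/45 - 5591/14485 = -2225110/26073 ≈ -85.342)
Y = -7931754454/26073 (Y = -2225110/26073 - 132*(-48)² = -2225110/26073 - 132*2304 = -2225110/26073 - 304128 = -7931754454/26073 ≈ -3.0421e+5)
1/Y = 1/(-7931754454/26073) = -26073/7931754454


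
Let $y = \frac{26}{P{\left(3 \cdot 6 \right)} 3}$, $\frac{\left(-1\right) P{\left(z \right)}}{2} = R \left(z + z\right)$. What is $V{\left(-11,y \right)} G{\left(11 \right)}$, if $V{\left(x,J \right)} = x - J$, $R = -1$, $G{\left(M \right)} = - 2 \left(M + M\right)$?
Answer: $\frac{13211}{27} \approx 489.3$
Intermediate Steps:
$G{\left(M \right)} = - 4 M$ ($G{\left(M \right)} = - 2 \cdot 2 M = - 4 M$)
$P{\left(z \right)} = 4 z$ ($P{\left(z \right)} = - 2 \left(- (z + z)\right) = - 2 \left(- 2 z\right) = 4 z$)
$y = \frac{13}{108}$ ($y = \frac{26}{4 \cdot 3 \cdot 6 \cdot 3} = \frac{26}{4 \cdot 18 \cdot 3} = \frac{26}{72 \cdot 3} = \frac{26}{216} = 26 \cdot \frac{1}{216} = \frac{13}{108} \approx 0.12037$)
$V{\left(-11,y \right)} G{\left(11 \right)} = \left(-11 - \frac{13}{108}\right) \left(\left(-4\right) 11\right) = \left(-11 - \frac{13}{108}\right) \left(-44\right) = \left(- \frac{1201}{108}\right) \left(-44\right) = \frac{13211}{27}$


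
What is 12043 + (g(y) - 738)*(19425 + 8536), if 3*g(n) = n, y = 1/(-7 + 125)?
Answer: -7300575989/354 ≈ -2.0623e+7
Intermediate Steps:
y = 1/118 ≈ 0.0084746
g(n) = n/3
12043 + (g(y) - 738)*(19425 + 8536) = 12043 + ((⅓)*(1/118) - 738)*(19425 + 8536) = 12043 + (1/354 - 738)*27961 = 12043 - 261251/354*27961 = 12043 - 7304839211/354 = -7300575989/354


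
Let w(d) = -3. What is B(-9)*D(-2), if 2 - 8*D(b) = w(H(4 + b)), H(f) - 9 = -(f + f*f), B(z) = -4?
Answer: -5/2 ≈ -2.5000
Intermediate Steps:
H(f) = 9 - f - f**2 (H(f) = 9 - (f + f*f) = 9 - (f + f**2) = 9 + (-f - f**2) = 9 - f - f**2)
D(b) = 5/8 (D(b) = 1/4 - 1/8*(-3) = 1/4 + 3/8 = 5/8)
B(-9)*D(-2) = -4*5/8 = -5/2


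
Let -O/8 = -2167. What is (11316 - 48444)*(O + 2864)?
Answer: -749985600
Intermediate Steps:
O = 17336 (O = -8*(-2167) = 17336)
(11316 - 48444)*(O + 2864) = (11316 - 48444)*(17336 + 2864) = -37128*20200 = -749985600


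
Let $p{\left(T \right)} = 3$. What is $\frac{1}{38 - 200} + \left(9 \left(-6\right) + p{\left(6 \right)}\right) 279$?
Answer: $- \frac{2305099}{162} \approx -14229.0$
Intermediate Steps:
$\frac{1}{38 - 200} + \left(9 \left(-6\right) + p{\left(6 \right)}\right) 279 = \frac{1}{38 - 200} + \left(9 \left(-6\right) + 3\right) 279 = \frac{1}{-162} + \left(-54 + 3\right) 279 = - \frac{1}{162} - 14229 = - \frac{2305099}{162}$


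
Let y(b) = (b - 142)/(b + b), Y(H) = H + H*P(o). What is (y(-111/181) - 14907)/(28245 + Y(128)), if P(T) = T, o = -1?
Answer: -3283541/6270390 ≈ -0.52366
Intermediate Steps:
Y(H) = 0 (Y(H) = H + H*(-1) = H - H = 0)
y(b) = (-142 + b)/(2*b) (y(b) = (-142 + b)/((2*b)) = (-142 + b)*(1/(2*b)) = (-142 + b)/(2*b))
(y(-111/181) - 14907)/(28245 + Y(128)) = ((-142 - 111/181)/(2*((-111/181))) - 14907)/(28245 + 0) = ((-142 - 111*1/181)/(2*((-111*1/181))) - 14907)/28245 = ((-142 - 111/181)/(2*(-111/181)) - 14907)*(1/28245) = ((½)*(-181/111)*(-25813/181) - 14907)*(1/28245) = (25813/222 - 14907)*(1/28245) = -3283541/222*1/28245 = -3283541/6270390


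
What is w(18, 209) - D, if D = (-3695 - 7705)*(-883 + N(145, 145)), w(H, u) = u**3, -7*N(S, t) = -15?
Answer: -6387097/7 ≈ -9.1244e+5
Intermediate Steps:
N(S, t) = 15/7 (N(S, t) = -1/7*(-15) = 15/7)
D = 70292400/7 (D = (-3695 - 7705)*(-883 + 15/7) = -11400*(-6166/7) = 70292400/7 ≈ 1.0042e+7)
w(18, 209) - D = 209**3 - 1*70292400/7 = 9129329 - 70292400/7 = -6387097/7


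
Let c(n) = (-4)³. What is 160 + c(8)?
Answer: 96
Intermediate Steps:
c(n) = -64
160 + c(8) = 160 - 64 = 96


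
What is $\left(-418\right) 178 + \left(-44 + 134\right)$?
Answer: $-74314$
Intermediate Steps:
$\left(-418\right) 178 + \left(-44 + 134\right) = -74404 + 90 = -74314$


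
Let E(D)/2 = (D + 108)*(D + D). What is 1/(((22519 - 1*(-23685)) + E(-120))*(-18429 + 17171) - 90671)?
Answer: -1/65461383 ≈ -1.5276e-8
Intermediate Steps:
E(D) = 4*D*(108 + D) (E(D) = 2*((D + 108)*(D + D)) = 2*((108 + D)*(2*D)) = 2*(2*D*(108 + D)) = 4*D*(108 + D))
1/(((22519 - 1*(-23685)) + E(-120))*(-18429 + 17171) - 90671) = 1/(((22519 - 1*(-23685)) + 4*(-120)*(108 - 120))*(-18429 + 17171) - 90671) = 1/(((22519 + 23685) + 4*(-120)*(-12))*(-1258) - 90671) = 1/((46204 + 5760)*(-1258) - 90671) = 1/(51964*(-1258) - 90671) = 1/(-65370712 - 90671) = 1/(-65461383) = -1/65461383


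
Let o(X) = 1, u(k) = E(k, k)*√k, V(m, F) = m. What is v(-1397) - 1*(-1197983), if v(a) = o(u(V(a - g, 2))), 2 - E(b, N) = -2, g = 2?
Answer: 1197984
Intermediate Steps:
E(b, N) = 4 (E(b, N) = 2 - 1*(-2) = 2 + 2 = 4)
u(k) = 4*√k
v(a) = 1
v(-1397) - 1*(-1197983) = 1 - 1*(-1197983) = 1 + 1197983 = 1197984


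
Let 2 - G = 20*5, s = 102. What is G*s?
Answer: -9996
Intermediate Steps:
G = -98 (G = 2 - 20*5 = 2 - 1*100 = 2 - 100 = -98)
G*s = -98*102 = -9996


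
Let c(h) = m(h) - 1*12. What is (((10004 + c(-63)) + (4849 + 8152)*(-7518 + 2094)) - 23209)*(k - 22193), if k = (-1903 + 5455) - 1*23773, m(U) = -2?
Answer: 2991486692202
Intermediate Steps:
c(h) = -14 (c(h) = -2 - 1*12 = -2 - 12 = -14)
k = -20221 (k = 3552 - 23773 = -20221)
(((10004 + c(-63)) + (4849 + 8152)*(-7518 + 2094)) - 23209)*(k - 22193) = (((10004 - 14) + (4849 + 8152)*(-7518 + 2094)) - 23209)*(-20221 - 22193) = ((9990 + 13001*(-5424)) - 23209)*(-42414) = ((9990 - 70517424) - 23209)*(-42414) = (-70507434 - 23209)*(-42414) = -70530643*(-42414) = 2991486692202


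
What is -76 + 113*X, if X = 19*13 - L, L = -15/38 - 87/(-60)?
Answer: 10531987/380 ≈ 27716.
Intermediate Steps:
L = 401/380 (L = -15*1/38 - 87*(-1/60) = -15/38 + 29/20 = 401/380 ≈ 1.0553)
X = 93459/380 (X = 19*13 - 1*401/380 = 247 - 401/380 = 93459/380 ≈ 245.94)
-76 + 113*X = -76 + 113*(93459/380) = -76 + 10560867/380 = 10531987/380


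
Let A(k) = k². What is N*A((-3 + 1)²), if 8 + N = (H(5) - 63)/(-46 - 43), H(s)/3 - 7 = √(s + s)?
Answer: -10720/89 - 48*√10/89 ≈ -122.15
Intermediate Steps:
H(s) = 21 + 3*√2*√s (H(s) = 21 + 3*√(s + s) = 21 + 3*√(2*s) = 21 + 3*(√2*√s) = 21 + 3*√2*√s)
N = -670/89 - 3*√10/89 (N = -8 + ((21 + 3*√2*√5) - 63)/(-46 - 43) = -8 + ((21 + 3*√10) - 63)/(-89) = -8 + (-42 + 3*√10)*(-1/89) = -8 + (42/89 - 3*√10/89) = -670/89 - 3*√10/89 ≈ -7.6347)
N*A((-3 + 1)²) = (-670/89 - 3*√10/89)*((-3 + 1)²)² = (-670/89 - 3*√10/89)*((-2)²)² = (-670/89 - 3*√10/89)*4² = (-670/89 - 3*√10/89)*16 = -10720/89 - 48*√10/89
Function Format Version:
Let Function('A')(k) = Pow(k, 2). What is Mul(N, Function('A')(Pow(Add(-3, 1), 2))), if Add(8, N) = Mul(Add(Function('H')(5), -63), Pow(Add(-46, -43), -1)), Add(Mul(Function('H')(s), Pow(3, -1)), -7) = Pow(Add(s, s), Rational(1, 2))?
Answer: Add(Rational(-10720, 89), Mul(Rational(-48, 89), Pow(10, Rational(1, 2)))) ≈ -122.15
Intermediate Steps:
Function('H')(s) = Add(21, Mul(3, Pow(2, Rational(1, 2)), Pow(s, Rational(1, 2)))) (Function('H')(s) = Add(21, Mul(3, Pow(Add(s, s), Rational(1, 2)))) = Add(21, Mul(3, Pow(Mul(2, s), Rational(1, 2)))) = Add(21, Mul(3, Mul(Pow(2, Rational(1, 2)), Pow(s, Rational(1, 2))))) = Add(21, Mul(3, Pow(2, Rational(1, 2)), Pow(s, Rational(1, 2)))))
N = Add(Rational(-670, 89), Mul(Rational(-3, 89), Pow(10, Rational(1, 2)))) (N = Add(-8, Mul(Add(Add(21, Mul(3, Pow(2, Rational(1, 2)), Pow(5, Rational(1, 2)))), -63), Pow(Add(-46, -43), -1))) = Add(-8, Mul(Add(Add(21, Mul(3, Pow(10, Rational(1, 2)))), -63), Pow(-89, -1))) = Add(-8, Mul(Add(-42, Mul(3, Pow(10, Rational(1, 2)))), Rational(-1, 89))) = Add(-8, Add(Rational(42, 89), Mul(Rational(-3, 89), Pow(10, Rational(1, 2))))) = Add(Rational(-670, 89), Mul(Rational(-3, 89), Pow(10, Rational(1, 2)))) ≈ -7.6347)
Mul(N, Function('A')(Pow(Add(-3, 1), 2))) = Mul(Add(Rational(-670, 89), Mul(Rational(-3, 89), Pow(10, Rational(1, 2)))), Pow(Pow(Add(-3, 1), 2), 2)) = Mul(Add(Rational(-670, 89), Mul(Rational(-3, 89), Pow(10, Rational(1, 2)))), Pow(Pow(-2, 2), 2)) = Mul(Add(Rational(-670, 89), Mul(Rational(-3, 89), Pow(10, Rational(1, 2)))), Pow(4, 2)) = Mul(Add(Rational(-670, 89), Mul(Rational(-3, 89), Pow(10, Rational(1, 2)))), 16) = Add(Rational(-10720, 89), Mul(Rational(-48, 89), Pow(10, Rational(1, 2))))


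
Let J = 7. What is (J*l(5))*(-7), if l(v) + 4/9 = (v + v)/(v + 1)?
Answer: -539/9 ≈ -59.889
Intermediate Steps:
l(v) = -4/9 + 2*v/(1 + v) (l(v) = -4/9 + (v + v)/(v + 1) = -4/9 + (2*v)/(1 + v) = -4/9 + 2*v/(1 + v))
(J*l(5))*(-7) = (7*(2*(-2 + 7*5)/(9*(1 + 5))))*(-7) = (7*((2/9)*(-2 + 35)/6))*(-7) = (7*((2/9)*(1/6)*33))*(-7) = (7*(11/9))*(-7) = (77/9)*(-7) = -539/9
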